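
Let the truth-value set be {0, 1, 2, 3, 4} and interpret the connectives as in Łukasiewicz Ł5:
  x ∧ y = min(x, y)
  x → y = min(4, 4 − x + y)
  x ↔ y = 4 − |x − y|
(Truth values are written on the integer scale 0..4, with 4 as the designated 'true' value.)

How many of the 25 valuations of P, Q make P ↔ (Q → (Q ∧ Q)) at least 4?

5

value 4: 5 assignments (counts)
value 3: 5 assignments
value 2: 5 assignments
value 1: 5 assignments
value 0: 5 assignments
So 5 of the 25 assignments meet the threshold.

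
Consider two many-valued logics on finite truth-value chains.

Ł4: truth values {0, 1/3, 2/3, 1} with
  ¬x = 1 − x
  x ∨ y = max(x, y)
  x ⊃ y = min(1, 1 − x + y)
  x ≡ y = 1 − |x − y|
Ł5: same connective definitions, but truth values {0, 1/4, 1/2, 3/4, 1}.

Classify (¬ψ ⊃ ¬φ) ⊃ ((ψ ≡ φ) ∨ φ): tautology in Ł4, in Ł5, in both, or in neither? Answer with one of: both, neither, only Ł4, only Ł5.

neither

In Ł4: at φ = 0, ψ = 1/3 the value is 2/3 — not a tautology.
In Ł5: at φ = 0, ψ = 1/4 the value is 3/4 — not a tautology.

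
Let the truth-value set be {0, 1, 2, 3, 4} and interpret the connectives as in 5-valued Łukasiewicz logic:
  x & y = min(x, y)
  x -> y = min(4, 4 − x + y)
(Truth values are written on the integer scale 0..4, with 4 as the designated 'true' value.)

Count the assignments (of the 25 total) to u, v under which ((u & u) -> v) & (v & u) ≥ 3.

4

value 4: 1 assignment (counts)
value 3: 3 assignments (counts)
value 2: 5 assignments
value 1: 7 assignments
value 0: 9 assignments
So 4 of the 25 assignments meet the threshold.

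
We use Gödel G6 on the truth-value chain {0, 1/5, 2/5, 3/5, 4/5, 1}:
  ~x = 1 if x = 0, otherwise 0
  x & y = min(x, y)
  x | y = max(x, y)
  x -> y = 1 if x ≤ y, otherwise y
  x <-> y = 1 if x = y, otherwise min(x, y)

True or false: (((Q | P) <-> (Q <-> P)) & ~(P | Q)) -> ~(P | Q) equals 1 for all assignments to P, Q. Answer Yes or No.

Yes

At P = 1/5, Q = 2/5, for instance:
Q | P = 2/5 | 1/5 = 2/5
Q <-> P = 2/5 <-> 1/5 = 1/5
(Q | P) <-> (Q <-> P) = 2/5 <-> 1/5 = 1/5
P | Q = 1/5 | 2/5 = 2/5
~(P | Q) = ~2/5 = 0
((Q | P) <-> (Q <-> P)) & ~(P | Q) = 1/5 & 0 = 0
(((Q | P) <-> (Q <-> P)) & ~(P | Q)) -> ~(P | Q) = 0 -> 0 = 1
and checking the remaining 35 assignments likewise gives ≥ 1 in every case.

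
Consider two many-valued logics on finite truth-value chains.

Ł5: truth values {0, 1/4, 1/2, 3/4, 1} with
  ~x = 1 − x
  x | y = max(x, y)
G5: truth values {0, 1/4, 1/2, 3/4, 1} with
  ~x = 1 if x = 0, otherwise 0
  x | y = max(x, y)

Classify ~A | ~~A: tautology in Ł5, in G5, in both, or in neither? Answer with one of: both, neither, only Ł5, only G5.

In Ł5: at A = 1/4 the value is 3/4 — not a tautology.
In G5: every assignment gives 1 — tautology.

only G5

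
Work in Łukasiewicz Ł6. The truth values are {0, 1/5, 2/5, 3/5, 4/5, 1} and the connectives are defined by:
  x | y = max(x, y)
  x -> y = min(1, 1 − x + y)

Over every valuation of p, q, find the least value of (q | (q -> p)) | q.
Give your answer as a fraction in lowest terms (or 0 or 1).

Take p = 0, q = 2/5:
q -> p = 2/5 -> 0 = 3/5
q | (q -> p) = 2/5 | 3/5 = 3/5
(q | (q -> p)) | q = 3/5 | 2/5 = 3/5
No assignment yields a value below 3/5, so this is the minimum.

3/5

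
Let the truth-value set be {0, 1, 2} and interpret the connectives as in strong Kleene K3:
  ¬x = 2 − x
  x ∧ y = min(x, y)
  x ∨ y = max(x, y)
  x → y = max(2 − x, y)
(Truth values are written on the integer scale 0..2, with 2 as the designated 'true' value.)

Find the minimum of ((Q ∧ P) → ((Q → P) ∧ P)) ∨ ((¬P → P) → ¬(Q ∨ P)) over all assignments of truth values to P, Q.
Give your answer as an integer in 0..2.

1

Take P = 1, Q = 1:
Q ∧ P = 1 ∧ 1 = 1
Q → P = 1 → 1 = 1
(Q → P) ∧ P = 1 ∧ 1 = 1
(Q ∧ P) → ((Q → P) ∧ P) = 1 → 1 = 1
¬P = ¬1 = 1
¬P → P = 1 → 1 = 1
Q ∨ P = 1 ∨ 1 = 1
¬(Q ∨ P) = ¬1 = 1
(¬P → P) → ¬(Q ∨ P) = 1 → 1 = 1
((Q ∧ P) → ((Q → P) ∧ P)) ∨ ((¬P → P) → ¬(Q ∨ P)) = 1 ∨ 1 = 1
No assignment yields a value below 1, so this is the minimum.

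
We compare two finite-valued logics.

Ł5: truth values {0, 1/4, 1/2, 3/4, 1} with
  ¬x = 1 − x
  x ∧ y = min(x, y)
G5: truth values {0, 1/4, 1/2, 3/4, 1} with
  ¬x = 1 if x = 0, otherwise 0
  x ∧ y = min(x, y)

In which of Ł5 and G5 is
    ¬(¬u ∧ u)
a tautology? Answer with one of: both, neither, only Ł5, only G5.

In Ł5: at u = 1/4 the value is 3/4 — not a tautology.
In G5: every assignment gives 1 — tautology.

only G5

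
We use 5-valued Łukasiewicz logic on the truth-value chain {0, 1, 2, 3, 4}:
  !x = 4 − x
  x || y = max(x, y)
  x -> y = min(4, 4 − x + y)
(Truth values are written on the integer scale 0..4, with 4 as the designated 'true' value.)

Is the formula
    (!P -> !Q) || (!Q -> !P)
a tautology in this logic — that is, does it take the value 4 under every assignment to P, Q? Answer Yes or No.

Yes

At P = 0, Q = 2, for instance:
!P = !0 = 4
!Q = !2 = 2
!P -> !Q = 4 -> 2 = 2
!Q -> !P = 2 -> 4 = 4
(!P -> !Q) || (!Q -> !P) = 2 || 4 = 4
and checking the remaining 24 assignments likewise gives ≥ 4 in every case.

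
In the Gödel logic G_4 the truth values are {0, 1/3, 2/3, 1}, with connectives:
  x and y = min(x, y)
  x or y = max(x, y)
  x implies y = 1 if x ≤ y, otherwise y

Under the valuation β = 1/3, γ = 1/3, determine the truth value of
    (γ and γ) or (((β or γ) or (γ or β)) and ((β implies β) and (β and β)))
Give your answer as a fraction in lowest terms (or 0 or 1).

1/3

γ and γ = 1/3 and 1/3 = 1/3
β or γ = 1/3 or 1/3 = 1/3
γ or β = 1/3 or 1/3 = 1/3
(β or γ) or (γ or β) = 1/3 or 1/3 = 1/3
β implies β = 1/3 implies 1/3 = 1
β and β = 1/3 and 1/3 = 1/3
(β implies β) and (β and β) = 1 and 1/3 = 1/3
((β or γ) or (γ or β)) and ((β implies β) and (β and β)) = 1/3 and 1/3 = 1/3
(γ and γ) or (((β or γ) or (γ or β)) and ((β implies β) and (β and β))) = 1/3 or 1/3 = 1/3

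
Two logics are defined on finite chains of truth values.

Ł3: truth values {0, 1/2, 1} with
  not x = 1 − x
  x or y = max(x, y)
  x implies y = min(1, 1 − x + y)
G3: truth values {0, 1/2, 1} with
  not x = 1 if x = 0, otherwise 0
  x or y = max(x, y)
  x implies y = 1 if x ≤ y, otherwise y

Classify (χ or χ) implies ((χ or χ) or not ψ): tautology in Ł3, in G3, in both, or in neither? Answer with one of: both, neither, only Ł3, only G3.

both

In Ł3: every assignment gives 1 — tautology.
In G3: every assignment gives 1 — tautology.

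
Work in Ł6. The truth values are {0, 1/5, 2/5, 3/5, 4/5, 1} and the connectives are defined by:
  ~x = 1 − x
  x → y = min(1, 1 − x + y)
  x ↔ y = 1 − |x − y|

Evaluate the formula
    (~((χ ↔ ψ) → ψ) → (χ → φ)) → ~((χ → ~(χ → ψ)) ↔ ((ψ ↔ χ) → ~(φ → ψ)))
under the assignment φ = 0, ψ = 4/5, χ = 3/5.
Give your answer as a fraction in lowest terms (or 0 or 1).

1/5

χ ↔ ψ = 3/5 ↔ 4/5 = 4/5
(χ ↔ ψ) → ψ = 4/5 → 4/5 = 1
~((χ ↔ ψ) → ψ) = ~1 = 0
χ → φ = 3/5 → 0 = 2/5
~((χ ↔ ψ) → ψ) → (χ → φ) = 0 → 2/5 = 1
χ → ψ = 3/5 → 4/5 = 1
~(χ → ψ) = ~1 = 0
χ → ~(χ → ψ) = 3/5 → 0 = 2/5
ψ ↔ χ = 4/5 ↔ 3/5 = 4/5
φ → ψ = 0 → 4/5 = 1
~(φ → ψ) = ~1 = 0
(ψ ↔ χ) → ~(φ → ψ) = 4/5 → 0 = 1/5
(χ → ~(χ → ψ)) ↔ ((ψ ↔ χ) → ~(φ → ψ)) = 2/5 ↔ 1/5 = 4/5
~((χ → ~(χ → ψ)) ↔ ((ψ ↔ χ) → ~(φ → ψ))) = ~4/5 = 1/5
(~((χ ↔ ψ) → ψ) → (χ → φ)) → ~((χ → ~(χ → ψ)) ↔ ((ψ ↔ χ) → ~(φ → ψ))) = 1 → 1/5 = 1/5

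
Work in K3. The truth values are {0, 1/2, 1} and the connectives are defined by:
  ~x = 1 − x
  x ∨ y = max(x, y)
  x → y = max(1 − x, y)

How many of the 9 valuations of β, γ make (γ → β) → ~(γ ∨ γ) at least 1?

4

β = 0, γ = 0 ↦ 1  ≥
β = 0, γ = 1/2 ↦ 1/2  <
β = 0, γ = 1 ↦ 1  ≥
β = 1/2, γ = 0 ↦ 1  ≥
β = 1/2, γ = 1/2 ↦ 1/2  <
β = 1/2, γ = 1 ↦ 1/2  <
β = 1, γ = 0 ↦ 1  ≥
β = 1, γ = 1/2 ↦ 1/2  <
β = 1, γ = 1 ↦ 0  <
So 4 of the 9 assignments meet the threshold.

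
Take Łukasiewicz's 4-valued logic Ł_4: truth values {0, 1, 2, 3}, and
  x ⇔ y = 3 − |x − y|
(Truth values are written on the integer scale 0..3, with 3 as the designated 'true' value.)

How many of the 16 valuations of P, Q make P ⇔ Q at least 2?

10

P = 0, Q = 0 ↦ 3  ≥
P = 0, Q = 1 ↦ 2  ≥
P = 0, Q = 2 ↦ 1  <
P = 0, Q = 3 ↦ 0  <
P = 1, Q = 0 ↦ 2  ≥
P = 1, Q = 1 ↦ 3  ≥
P = 1, Q = 2 ↦ 2  ≥
P = 1, Q = 3 ↦ 1  <
P = 2, Q = 0 ↦ 1  <
P = 2, Q = 1 ↦ 2  ≥
P = 2, Q = 2 ↦ 3  ≥
P = 2, Q = 3 ↦ 2  ≥
P = 3, Q = 0 ↦ 0  <
P = 3, Q = 1 ↦ 1  <
P = 3, Q = 2 ↦ 2  ≥
P = 3, Q = 3 ↦ 3  ≥
So 10 of the 16 assignments meet the threshold.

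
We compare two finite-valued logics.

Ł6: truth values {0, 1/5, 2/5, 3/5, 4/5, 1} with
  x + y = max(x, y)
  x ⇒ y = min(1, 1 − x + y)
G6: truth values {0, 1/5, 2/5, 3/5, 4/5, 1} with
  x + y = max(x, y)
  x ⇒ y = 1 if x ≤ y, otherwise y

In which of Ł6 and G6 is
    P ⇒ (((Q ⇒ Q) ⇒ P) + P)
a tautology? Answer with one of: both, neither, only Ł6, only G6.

In Ł6: every assignment gives 1 — tautology.
In G6: every assignment gives 1 — tautology.

both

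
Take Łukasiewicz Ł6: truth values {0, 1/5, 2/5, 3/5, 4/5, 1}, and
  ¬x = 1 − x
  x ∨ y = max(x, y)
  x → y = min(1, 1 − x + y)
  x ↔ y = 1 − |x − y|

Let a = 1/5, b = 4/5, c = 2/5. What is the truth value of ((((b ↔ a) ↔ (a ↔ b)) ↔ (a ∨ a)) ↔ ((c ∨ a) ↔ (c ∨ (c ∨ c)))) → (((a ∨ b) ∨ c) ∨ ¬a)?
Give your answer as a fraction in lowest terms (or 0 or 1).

1

b ↔ a = 4/5 ↔ 1/5 = 2/5
a ↔ b = 1/5 ↔ 4/5 = 2/5
(b ↔ a) ↔ (a ↔ b) = 2/5 ↔ 2/5 = 1
a ∨ a = 1/5 ∨ 1/5 = 1/5
((b ↔ a) ↔ (a ↔ b)) ↔ (a ∨ a) = 1 ↔ 1/5 = 1/5
c ∨ a = 2/5 ∨ 1/5 = 2/5
c ∨ c = 2/5 ∨ 2/5 = 2/5
c ∨ (c ∨ c) = 2/5 ∨ 2/5 = 2/5
(c ∨ a) ↔ (c ∨ (c ∨ c)) = 2/5 ↔ 2/5 = 1
(((b ↔ a) ↔ (a ↔ b)) ↔ (a ∨ a)) ↔ ((c ∨ a) ↔ (c ∨ (c ∨ c))) = 1/5 ↔ 1 = 1/5
a ∨ b = 1/5 ∨ 4/5 = 4/5
(a ∨ b) ∨ c = 4/5 ∨ 2/5 = 4/5
¬a = ¬1/5 = 4/5
((a ∨ b) ∨ c) ∨ ¬a = 4/5 ∨ 4/5 = 4/5
((((b ↔ a) ↔ (a ↔ b)) ↔ (a ∨ a)) ↔ ((c ∨ a) ↔ (c ∨ (c ∨ c)))) → (((a ∨ b) ∨ c) ∨ ¬a) = 1/5 → 4/5 = 1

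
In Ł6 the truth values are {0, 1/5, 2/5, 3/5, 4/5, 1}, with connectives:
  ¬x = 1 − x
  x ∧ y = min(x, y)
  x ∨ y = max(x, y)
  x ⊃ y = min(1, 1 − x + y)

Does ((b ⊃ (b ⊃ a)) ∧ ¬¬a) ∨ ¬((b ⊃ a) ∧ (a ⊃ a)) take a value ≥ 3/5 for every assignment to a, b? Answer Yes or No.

Counterexample: take a = 0, b = 0.
b ⊃ a = 0 ⊃ 0 = 1
b ⊃ (b ⊃ a) = 0 ⊃ 1 = 1
¬a = ¬0 = 1
¬¬a = ¬1 = 0
(b ⊃ (b ⊃ a)) ∧ ¬¬a = 1 ∧ 0 = 0
b ⊃ a = 0 ⊃ 0 = 1
a ⊃ a = 0 ⊃ 0 = 1
(b ⊃ a) ∧ (a ⊃ a) = 1 ∧ 1 = 1
¬((b ⊃ a) ∧ (a ⊃ a)) = ¬1 = 0
((b ⊃ (b ⊃ a)) ∧ ¬¬a) ∨ ¬((b ⊃ a) ∧ (a ⊃ a)) = 0 ∨ 0 = 0
This gives 0, which is below 3/5.

No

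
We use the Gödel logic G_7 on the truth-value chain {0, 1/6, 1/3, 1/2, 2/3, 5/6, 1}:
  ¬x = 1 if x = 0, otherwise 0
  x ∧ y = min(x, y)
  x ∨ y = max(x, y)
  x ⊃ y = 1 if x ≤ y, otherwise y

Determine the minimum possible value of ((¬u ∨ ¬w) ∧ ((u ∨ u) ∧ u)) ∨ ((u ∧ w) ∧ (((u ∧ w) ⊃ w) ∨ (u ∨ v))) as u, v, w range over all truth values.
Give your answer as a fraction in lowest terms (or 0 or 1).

0

Take u = 0, v = 0, w = 0:
¬u = ¬0 = 1
¬w = ¬0 = 1
¬u ∨ ¬w = 1 ∨ 1 = 1
u ∨ u = 0 ∨ 0 = 0
(u ∨ u) ∧ u = 0 ∧ 0 = 0
(¬u ∨ ¬w) ∧ ((u ∨ u) ∧ u) = 1 ∧ 0 = 0
u ∧ w = 0 ∧ 0 = 0
u ∧ w = 0 ∧ 0 = 0
(u ∧ w) ⊃ w = 0 ⊃ 0 = 1
u ∨ v = 0 ∨ 0 = 0
((u ∧ w) ⊃ w) ∨ (u ∨ v) = 1 ∨ 0 = 1
(u ∧ w) ∧ (((u ∧ w) ⊃ w) ∨ (u ∨ v)) = 0 ∧ 1 = 0
((¬u ∨ ¬w) ∧ ((u ∨ u) ∧ u)) ∨ ((u ∧ w) ∧ (((u ∧ w) ⊃ w) ∨ (u ∨ v))) = 0 ∨ 0 = 0
No assignment yields a value below 0, so this is the minimum.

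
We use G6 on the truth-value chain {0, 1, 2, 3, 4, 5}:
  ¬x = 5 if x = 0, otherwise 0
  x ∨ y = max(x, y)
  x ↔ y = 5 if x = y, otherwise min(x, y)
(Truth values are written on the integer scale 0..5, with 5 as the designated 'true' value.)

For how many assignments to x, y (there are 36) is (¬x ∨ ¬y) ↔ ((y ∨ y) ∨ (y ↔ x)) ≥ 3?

4

value 5: 2 assignments (counts)
value 4: 1 assignment (counts)
value 3: 1 assignment (counts)
value 2: 1 assignment
value 1: 1 assignment
value 0: 30 assignments
So 4 of the 36 assignments meet the threshold.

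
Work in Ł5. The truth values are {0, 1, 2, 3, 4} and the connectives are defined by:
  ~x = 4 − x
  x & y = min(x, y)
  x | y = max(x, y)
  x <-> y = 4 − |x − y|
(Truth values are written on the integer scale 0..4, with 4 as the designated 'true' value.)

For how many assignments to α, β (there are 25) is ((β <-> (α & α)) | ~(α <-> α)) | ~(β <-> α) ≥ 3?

value 4: 7 assignments (counts)
value 3: 12 assignments (counts)
value 2: 6 assignments
So 19 of the 25 assignments meet the threshold.

19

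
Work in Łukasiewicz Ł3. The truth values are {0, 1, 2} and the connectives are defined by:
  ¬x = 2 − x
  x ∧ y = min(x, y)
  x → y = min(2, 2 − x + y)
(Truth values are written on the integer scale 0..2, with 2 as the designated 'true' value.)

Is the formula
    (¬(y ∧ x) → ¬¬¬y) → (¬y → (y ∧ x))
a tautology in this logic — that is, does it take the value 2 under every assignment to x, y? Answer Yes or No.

Counterexample: take x = 0, y = 0.
y ∧ x = 0 ∧ 0 = 0
¬(y ∧ x) = ¬0 = 2
¬y = ¬0 = 2
¬¬y = ¬2 = 0
¬¬¬y = ¬0 = 2
¬(y ∧ x) → ¬¬¬y = 2 → 2 = 2
¬y = ¬0 = 2
y ∧ x = 0 ∧ 0 = 0
¬y → (y ∧ x) = 2 → 0 = 0
(¬(y ∧ x) → ¬¬¬y) → (¬y → (y ∧ x)) = 2 → 0 = 0
This gives 0 ≠ 2.

No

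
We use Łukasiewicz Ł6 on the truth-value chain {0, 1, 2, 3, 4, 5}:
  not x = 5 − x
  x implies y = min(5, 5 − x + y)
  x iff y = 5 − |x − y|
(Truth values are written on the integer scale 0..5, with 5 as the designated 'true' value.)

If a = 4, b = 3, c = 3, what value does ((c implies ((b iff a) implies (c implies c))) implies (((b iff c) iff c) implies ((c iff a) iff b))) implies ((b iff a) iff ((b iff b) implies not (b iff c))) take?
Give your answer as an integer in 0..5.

b iff a = 3 iff 4 = 4
c implies c = 3 implies 3 = 5
(b iff a) implies (c implies c) = 4 implies 5 = 5
c implies ((b iff a) implies (c implies c)) = 3 implies 5 = 5
b iff c = 3 iff 3 = 5
(b iff c) iff c = 5 iff 3 = 3
c iff a = 3 iff 4 = 4
(c iff a) iff b = 4 iff 3 = 4
((b iff c) iff c) implies ((c iff a) iff b) = 3 implies 4 = 5
(c implies ((b iff a) implies (c implies c))) implies (((b iff c) iff c) implies ((c iff a) iff b)) = 5 implies 5 = 5
b iff a = 3 iff 4 = 4
b iff b = 3 iff 3 = 5
b iff c = 3 iff 3 = 5
not (b iff c) = not 5 = 0
(b iff b) implies not (b iff c) = 5 implies 0 = 0
(b iff a) iff ((b iff b) implies not (b iff c)) = 4 iff 0 = 1
((c implies ((b iff a) implies (c implies c))) implies (((b iff c) iff c) implies ((c iff a) iff b))) implies ((b iff a) iff ((b iff b) implies not (b iff c))) = 5 implies 1 = 1

1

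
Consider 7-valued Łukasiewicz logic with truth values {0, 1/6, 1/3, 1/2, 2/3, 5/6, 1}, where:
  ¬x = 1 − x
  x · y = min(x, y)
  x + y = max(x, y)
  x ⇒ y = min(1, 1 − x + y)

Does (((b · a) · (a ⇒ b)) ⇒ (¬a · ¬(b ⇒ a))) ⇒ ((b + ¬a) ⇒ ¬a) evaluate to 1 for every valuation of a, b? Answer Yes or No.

No

Counterexample: take a = 1/6, b = 1.
b · a = 1 · 1/6 = 1/6
a ⇒ b = 1/6 ⇒ 1 = 1
(b · a) · (a ⇒ b) = 1/6 · 1 = 1/6
¬a = ¬1/6 = 5/6
b ⇒ a = 1 ⇒ 1/6 = 1/6
¬(b ⇒ a) = ¬1/6 = 5/6
¬a · ¬(b ⇒ a) = 5/6 · 5/6 = 5/6
((b · a) · (a ⇒ b)) ⇒ (¬a · ¬(b ⇒ a)) = 1/6 ⇒ 5/6 = 1
¬a = ¬1/6 = 5/6
b + ¬a = 1 + 5/6 = 1
¬a = ¬1/6 = 5/6
(b + ¬a) ⇒ ¬a = 1 ⇒ 5/6 = 5/6
(((b · a) · (a ⇒ b)) ⇒ (¬a · ¬(b ⇒ a))) ⇒ ((b + ¬a) ⇒ ¬a) = 1 ⇒ 5/6 = 5/6
This gives 5/6 ≠ 1.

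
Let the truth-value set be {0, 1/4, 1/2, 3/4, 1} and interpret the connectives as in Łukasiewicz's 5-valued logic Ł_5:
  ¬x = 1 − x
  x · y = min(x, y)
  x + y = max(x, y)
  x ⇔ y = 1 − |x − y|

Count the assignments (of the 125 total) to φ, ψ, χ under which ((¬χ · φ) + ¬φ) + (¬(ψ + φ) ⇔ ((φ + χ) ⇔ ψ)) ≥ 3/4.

94

value 1: 48 assignments (counts)
value 3/4: 46 assignments (counts)
value 1/2: 24 assignments
value 1/4: 6 assignments
value 0: 1 assignment
So 94 of the 125 assignments meet the threshold.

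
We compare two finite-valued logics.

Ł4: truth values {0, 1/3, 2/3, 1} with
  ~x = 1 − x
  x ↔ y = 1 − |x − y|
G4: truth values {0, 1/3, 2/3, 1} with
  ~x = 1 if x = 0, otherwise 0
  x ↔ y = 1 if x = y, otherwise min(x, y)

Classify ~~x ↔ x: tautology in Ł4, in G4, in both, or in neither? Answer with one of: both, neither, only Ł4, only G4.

In Ł4: every assignment gives 1 — tautology.
In G4: at x = 1/3 the value is 1/3 — not a tautology.

only Ł4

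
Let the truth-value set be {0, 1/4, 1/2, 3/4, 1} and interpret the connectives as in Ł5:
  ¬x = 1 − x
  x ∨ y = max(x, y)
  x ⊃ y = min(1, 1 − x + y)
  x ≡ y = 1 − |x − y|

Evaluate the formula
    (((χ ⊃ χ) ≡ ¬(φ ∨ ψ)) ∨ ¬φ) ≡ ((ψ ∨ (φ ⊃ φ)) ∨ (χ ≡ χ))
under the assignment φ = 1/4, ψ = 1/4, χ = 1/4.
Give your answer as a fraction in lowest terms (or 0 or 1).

3/4

χ ⊃ χ = 1/4 ⊃ 1/4 = 1
φ ∨ ψ = 1/4 ∨ 1/4 = 1/4
¬(φ ∨ ψ) = ¬1/4 = 3/4
(χ ⊃ χ) ≡ ¬(φ ∨ ψ) = 1 ≡ 3/4 = 3/4
¬φ = ¬1/4 = 3/4
((χ ⊃ χ) ≡ ¬(φ ∨ ψ)) ∨ ¬φ = 3/4 ∨ 3/4 = 3/4
φ ⊃ φ = 1/4 ⊃ 1/4 = 1
ψ ∨ (φ ⊃ φ) = 1/4 ∨ 1 = 1
χ ≡ χ = 1/4 ≡ 1/4 = 1
(ψ ∨ (φ ⊃ φ)) ∨ (χ ≡ χ) = 1 ∨ 1 = 1
(((χ ⊃ χ) ≡ ¬(φ ∨ ψ)) ∨ ¬φ) ≡ ((ψ ∨ (φ ⊃ φ)) ∨ (χ ≡ χ)) = 3/4 ≡ 1 = 3/4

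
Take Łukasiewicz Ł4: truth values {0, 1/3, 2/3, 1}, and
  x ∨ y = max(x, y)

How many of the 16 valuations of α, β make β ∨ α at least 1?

7

α = 0, β = 0 ↦ 0  <
α = 0, β = 1/3 ↦ 1/3  <
α = 0, β = 2/3 ↦ 2/3  <
α = 0, β = 1 ↦ 1  ≥
α = 1/3, β = 0 ↦ 1/3  <
α = 1/3, β = 1/3 ↦ 1/3  <
α = 1/3, β = 2/3 ↦ 2/3  <
α = 1/3, β = 1 ↦ 1  ≥
α = 2/3, β = 0 ↦ 2/3  <
α = 2/3, β = 1/3 ↦ 2/3  <
α = 2/3, β = 2/3 ↦ 2/3  <
α = 2/3, β = 1 ↦ 1  ≥
α = 1, β = 0 ↦ 1  ≥
α = 1, β = 1/3 ↦ 1  ≥
α = 1, β = 2/3 ↦ 1  ≥
α = 1, β = 1 ↦ 1  ≥
So 7 of the 16 assignments meet the threshold.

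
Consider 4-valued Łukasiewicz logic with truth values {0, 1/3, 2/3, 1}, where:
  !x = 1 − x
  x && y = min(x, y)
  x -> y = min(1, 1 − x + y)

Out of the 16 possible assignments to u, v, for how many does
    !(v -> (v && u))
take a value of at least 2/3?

u = 0, v = 0 ↦ 0  <
u = 0, v = 1/3 ↦ 1/3  <
u = 0, v = 2/3 ↦ 2/3  ≥
u = 0, v = 1 ↦ 1  ≥
u = 1/3, v = 0 ↦ 0  <
u = 1/3, v = 1/3 ↦ 0  <
u = 1/3, v = 2/3 ↦ 1/3  <
u = 1/3, v = 1 ↦ 2/3  ≥
u = 2/3, v = 0 ↦ 0  <
u = 2/3, v = 1/3 ↦ 0  <
u = 2/3, v = 2/3 ↦ 0  <
u = 2/3, v = 1 ↦ 1/3  <
u = 1, v = 0 ↦ 0  <
u = 1, v = 1/3 ↦ 0  <
u = 1, v = 2/3 ↦ 0  <
u = 1, v = 1 ↦ 0  <
So 3 of the 16 assignments meet the threshold.

3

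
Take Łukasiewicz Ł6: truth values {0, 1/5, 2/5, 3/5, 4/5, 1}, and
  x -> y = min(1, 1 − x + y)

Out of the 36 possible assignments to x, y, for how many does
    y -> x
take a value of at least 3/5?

30

value 1: 21 assignments (counts)
value 4/5: 5 assignments (counts)
value 3/5: 4 assignments (counts)
value 2/5: 3 assignments
value 1/5: 2 assignments
value 0: 1 assignment
So 30 of the 36 assignments meet the threshold.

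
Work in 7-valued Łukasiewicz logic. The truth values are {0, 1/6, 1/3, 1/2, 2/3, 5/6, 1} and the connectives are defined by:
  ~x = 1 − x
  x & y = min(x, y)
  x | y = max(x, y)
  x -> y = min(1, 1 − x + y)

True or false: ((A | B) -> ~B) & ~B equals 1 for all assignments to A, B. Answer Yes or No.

Counterexample: take A = 0, B = 1/6.
A | B = 0 | 1/6 = 1/6
~B = ~1/6 = 5/6
(A | B) -> ~B = 1/6 -> 5/6 = 1
~B = ~1/6 = 5/6
((A | B) -> ~B) & ~B = 1 & 5/6 = 5/6
This gives 5/6 ≠ 1.

No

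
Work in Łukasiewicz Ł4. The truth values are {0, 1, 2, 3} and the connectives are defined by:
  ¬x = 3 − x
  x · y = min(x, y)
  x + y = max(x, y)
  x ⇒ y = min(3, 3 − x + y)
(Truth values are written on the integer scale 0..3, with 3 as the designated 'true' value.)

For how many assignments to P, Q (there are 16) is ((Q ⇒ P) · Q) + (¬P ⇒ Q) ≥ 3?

10

P = 0, Q = 0 ↦ 0  <
P = 0, Q = 1 ↦ 1  <
P = 0, Q = 2 ↦ 2  <
P = 0, Q = 3 ↦ 3  ≥
P = 1, Q = 0 ↦ 1  <
P = 1, Q = 1 ↦ 2  <
P = 1, Q = 2 ↦ 3  ≥
P = 1, Q = 3 ↦ 3  ≥
P = 2, Q = 0 ↦ 2  <
P = 2, Q = 1 ↦ 3  ≥
P = 2, Q = 2 ↦ 3  ≥
P = 2, Q = 3 ↦ 3  ≥
P = 3, Q = 0 ↦ 3  ≥
P = 3, Q = 1 ↦ 3  ≥
P = 3, Q = 2 ↦ 3  ≥
P = 3, Q = 3 ↦ 3  ≥
So 10 of the 16 assignments meet the threshold.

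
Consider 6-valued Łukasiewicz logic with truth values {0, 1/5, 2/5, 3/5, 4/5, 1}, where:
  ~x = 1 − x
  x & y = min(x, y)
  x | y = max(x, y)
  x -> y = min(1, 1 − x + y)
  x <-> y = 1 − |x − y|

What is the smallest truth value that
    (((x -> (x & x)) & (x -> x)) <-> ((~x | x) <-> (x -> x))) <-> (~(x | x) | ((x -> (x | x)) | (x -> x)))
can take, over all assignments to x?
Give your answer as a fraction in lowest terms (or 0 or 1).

Take x = 2/5:
x & x = 2/5 & 2/5 = 2/5
x -> (x & x) = 2/5 -> 2/5 = 1
x -> x = 2/5 -> 2/5 = 1
(x -> (x & x)) & (x -> x) = 1 & 1 = 1
~x = ~2/5 = 3/5
~x | x = 3/5 | 2/5 = 3/5
x -> x = 2/5 -> 2/5 = 1
(~x | x) <-> (x -> x) = 3/5 <-> 1 = 3/5
((x -> (x & x)) & (x -> x)) <-> ((~x | x) <-> (x -> x)) = 1 <-> 3/5 = 3/5
x | x = 2/5 | 2/5 = 2/5
~(x | x) = ~2/5 = 3/5
x | x = 2/5 | 2/5 = 2/5
x -> (x | x) = 2/5 -> 2/5 = 1
x -> x = 2/5 -> 2/5 = 1
(x -> (x | x)) | (x -> x) = 1 | 1 = 1
~(x | x) | ((x -> (x | x)) | (x -> x)) = 3/5 | 1 = 1
(((x -> (x & x)) & (x -> x)) <-> ((~x | x) <-> (x -> x))) <-> (~(x | x) | ((x -> (x | x)) | (x -> x))) = 3/5 <-> 1 = 3/5
No assignment yields a value below 3/5, so this is the minimum.

3/5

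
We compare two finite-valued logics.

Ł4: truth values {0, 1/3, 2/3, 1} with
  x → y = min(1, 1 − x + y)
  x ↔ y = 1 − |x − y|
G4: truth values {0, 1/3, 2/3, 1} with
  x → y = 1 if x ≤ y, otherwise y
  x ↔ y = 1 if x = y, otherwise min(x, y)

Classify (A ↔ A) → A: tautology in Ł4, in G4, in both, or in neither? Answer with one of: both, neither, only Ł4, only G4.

In Ł4: at A = 0 the value is 0 — not a tautology.
In G4: at A = 0 the value is 0 — not a tautology.

neither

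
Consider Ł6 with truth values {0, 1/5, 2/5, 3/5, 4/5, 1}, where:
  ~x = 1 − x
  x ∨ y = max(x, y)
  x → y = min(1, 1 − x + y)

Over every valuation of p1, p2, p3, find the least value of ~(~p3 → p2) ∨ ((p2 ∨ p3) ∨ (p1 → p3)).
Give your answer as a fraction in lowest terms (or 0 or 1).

2/5

Take p1 = 4/5, p2 = 2/5, p3 = 1/5:
~p3 = ~1/5 = 4/5
~p3 → p2 = 4/5 → 2/5 = 3/5
~(~p3 → p2) = ~3/5 = 2/5
p2 ∨ p3 = 2/5 ∨ 1/5 = 2/5
p1 → p3 = 4/5 → 1/5 = 2/5
(p2 ∨ p3) ∨ (p1 → p3) = 2/5 ∨ 2/5 = 2/5
~(~p3 → p2) ∨ ((p2 ∨ p3) ∨ (p1 → p3)) = 2/5 ∨ 2/5 = 2/5
No assignment yields a value below 2/5, so this is the minimum.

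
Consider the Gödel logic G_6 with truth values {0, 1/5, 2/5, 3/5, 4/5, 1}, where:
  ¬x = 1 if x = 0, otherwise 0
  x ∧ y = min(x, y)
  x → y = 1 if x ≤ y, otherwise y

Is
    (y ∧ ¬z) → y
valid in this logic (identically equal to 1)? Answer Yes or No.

Yes

At y = 0, z = 4/5, for instance:
¬z = ¬4/5 = 0
y ∧ ¬z = 0 ∧ 0 = 0
(y ∧ ¬z) → y = 0 → 0 = 1
and checking the remaining 35 assignments likewise gives ≥ 1 in every case.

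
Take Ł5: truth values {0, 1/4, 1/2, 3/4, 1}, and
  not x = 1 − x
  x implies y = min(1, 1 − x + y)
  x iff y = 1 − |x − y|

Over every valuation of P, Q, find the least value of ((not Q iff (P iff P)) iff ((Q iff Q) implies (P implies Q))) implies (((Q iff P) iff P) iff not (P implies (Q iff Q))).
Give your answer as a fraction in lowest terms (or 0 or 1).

Take P = 1/2, Q = 1/4:
not Q = not 1/4 = 3/4
P iff P = 1/2 iff 1/2 = 1
not Q iff (P iff P) = 3/4 iff 1 = 3/4
Q iff Q = 1/4 iff 1/4 = 1
P implies Q = 1/2 implies 1/4 = 3/4
(Q iff Q) implies (P implies Q) = 1 implies 3/4 = 3/4
(not Q iff (P iff P)) iff ((Q iff Q) implies (P implies Q)) = 3/4 iff 3/4 = 1
Q iff P = 1/4 iff 1/2 = 3/4
(Q iff P) iff P = 3/4 iff 1/2 = 3/4
Q iff Q = 1/4 iff 1/4 = 1
P implies (Q iff Q) = 1/2 implies 1 = 1
not (P implies (Q iff Q)) = not 1 = 0
((Q iff P) iff P) iff not (P implies (Q iff Q)) = 3/4 iff 0 = 1/4
((not Q iff (P iff P)) iff ((Q iff Q) implies (P implies Q))) implies (((Q iff P) iff P) iff not (P implies (Q iff Q))) = 1 implies 1/4 = 1/4
No assignment yields a value below 1/4, so this is the minimum.

1/4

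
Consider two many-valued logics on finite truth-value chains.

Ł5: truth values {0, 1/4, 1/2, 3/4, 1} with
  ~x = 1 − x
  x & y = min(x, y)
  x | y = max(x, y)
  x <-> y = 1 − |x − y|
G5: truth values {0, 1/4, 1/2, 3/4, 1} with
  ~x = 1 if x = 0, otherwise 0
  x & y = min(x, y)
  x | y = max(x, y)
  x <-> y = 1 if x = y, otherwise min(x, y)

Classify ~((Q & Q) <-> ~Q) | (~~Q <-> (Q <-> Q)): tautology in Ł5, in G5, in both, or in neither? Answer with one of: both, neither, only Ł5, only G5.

only G5

In Ł5: at Q = 1/4 the value is 1/2 — not a tautology.
In G5: every assignment gives 1 — tautology.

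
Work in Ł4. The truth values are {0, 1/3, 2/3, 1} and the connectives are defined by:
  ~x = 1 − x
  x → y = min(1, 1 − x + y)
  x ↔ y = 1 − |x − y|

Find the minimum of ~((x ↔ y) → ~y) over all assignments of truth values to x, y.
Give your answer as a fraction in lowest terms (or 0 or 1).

Take x = 0, y = 0:
x ↔ y = 0 ↔ 0 = 1
~y = ~0 = 1
(x ↔ y) → ~y = 1 → 1 = 1
~((x ↔ y) → ~y) = ~1 = 0
No assignment yields a value below 0, so this is the minimum.

0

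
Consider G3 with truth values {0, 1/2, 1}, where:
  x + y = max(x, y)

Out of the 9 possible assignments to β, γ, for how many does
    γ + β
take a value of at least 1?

5

β = 0, γ = 0 ↦ 0  <
β = 0, γ = 1/2 ↦ 1/2  <
β = 0, γ = 1 ↦ 1  ≥
β = 1/2, γ = 0 ↦ 1/2  <
β = 1/2, γ = 1/2 ↦ 1/2  <
β = 1/2, γ = 1 ↦ 1  ≥
β = 1, γ = 0 ↦ 1  ≥
β = 1, γ = 1/2 ↦ 1  ≥
β = 1, γ = 1 ↦ 1  ≥
So 5 of the 9 assignments meet the threshold.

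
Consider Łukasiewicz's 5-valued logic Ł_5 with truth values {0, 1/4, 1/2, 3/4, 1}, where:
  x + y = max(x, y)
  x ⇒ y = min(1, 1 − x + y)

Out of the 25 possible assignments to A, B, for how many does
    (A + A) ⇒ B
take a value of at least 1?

value 1: 15 assignments (counts)
value 3/4: 4 assignments
value 1/2: 3 assignments
value 1/4: 2 assignments
value 0: 1 assignment
So 15 of the 25 assignments meet the threshold.

15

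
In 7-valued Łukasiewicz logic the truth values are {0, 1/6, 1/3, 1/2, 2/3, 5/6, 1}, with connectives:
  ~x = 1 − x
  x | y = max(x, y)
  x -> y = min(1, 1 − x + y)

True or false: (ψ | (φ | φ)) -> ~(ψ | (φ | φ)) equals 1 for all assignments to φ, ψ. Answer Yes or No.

No

Counterexample: take φ = 0, ψ = 2/3.
φ | φ = 0 | 0 = 0
ψ | (φ | φ) = 2/3 | 0 = 2/3
φ | φ = 0 | 0 = 0
ψ | (φ | φ) = 2/3 | 0 = 2/3
~(ψ | (φ | φ)) = ~2/3 = 1/3
(ψ | (φ | φ)) -> ~(ψ | (φ | φ)) = 2/3 -> 1/3 = 2/3
This gives 2/3 ≠ 1.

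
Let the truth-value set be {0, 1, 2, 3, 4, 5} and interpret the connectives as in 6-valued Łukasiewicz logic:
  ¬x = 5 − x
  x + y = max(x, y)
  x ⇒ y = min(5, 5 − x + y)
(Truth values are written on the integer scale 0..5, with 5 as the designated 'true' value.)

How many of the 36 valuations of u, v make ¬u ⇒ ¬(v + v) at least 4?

value 5: 21 assignments (counts)
value 4: 5 assignments (counts)
value 3: 4 assignments
value 2: 3 assignments
value 1: 2 assignments
value 0: 1 assignment
So 26 of the 36 assignments meet the threshold.

26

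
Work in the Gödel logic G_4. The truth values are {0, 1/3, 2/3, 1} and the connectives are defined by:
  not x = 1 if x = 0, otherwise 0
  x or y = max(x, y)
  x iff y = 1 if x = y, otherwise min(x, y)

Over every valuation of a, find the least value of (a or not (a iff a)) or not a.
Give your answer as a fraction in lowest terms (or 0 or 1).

Take a = 1/3:
a iff a = 1/3 iff 1/3 = 1
not (a iff a) = not 1 = 0
a or not (a iff a) = 1/3 or 0 = 1/3
not a = not 1/3 = 0
(a or not (a iff a)) or not a = 1/3 or 0 = 1/3
No assignment yields a value below 1/3, so this is the minimum.

1/3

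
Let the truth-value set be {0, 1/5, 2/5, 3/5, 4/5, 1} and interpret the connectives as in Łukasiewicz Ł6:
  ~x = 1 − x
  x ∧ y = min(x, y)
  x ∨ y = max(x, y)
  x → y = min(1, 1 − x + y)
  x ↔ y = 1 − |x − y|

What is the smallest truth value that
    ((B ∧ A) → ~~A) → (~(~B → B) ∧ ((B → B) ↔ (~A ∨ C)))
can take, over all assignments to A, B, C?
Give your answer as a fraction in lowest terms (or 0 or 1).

0

Take A = 0, B = 3/5, C = 0:
B ∧ A = 3/5 ∧ 0 = 0
~A = ~0 = 1
~~A = ~1 = 0
(B ∧ A) → ~~A = 0 → 0 = 1
~B = ~3/5 = 2/5
~B → B = 2/5 → 3/5 = 1
~(~B → B) = ~1 = 0
B → B = 3/5 → 3/5 = 1
~A = ~0 = 1
~A ∨ C = 1 ∨ 0 = 1
(B → B) ↔ (~A ∨ C) = 1 ↔ 1 = 1
~(~B → B) ∧ ((B → B) ↔ (~A ∨ C)) = 0 ∧ 1 = 0
((B ∧ A) → ~~A) → (~(~B → B) ∧ ((B → B) ↔ (~A ∨ C))) = 1 → 0 = 0
No assignment yields a value below 0, so this is the minimum.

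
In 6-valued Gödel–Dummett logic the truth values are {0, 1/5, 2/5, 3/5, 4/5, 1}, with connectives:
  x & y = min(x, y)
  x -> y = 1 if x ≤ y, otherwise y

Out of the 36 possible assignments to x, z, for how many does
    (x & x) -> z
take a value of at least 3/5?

24

value 1: 21 assignments (counts)
value 4/5: 1 assignment (counts)
value 3/5: 2 assignments (counts)
value 2/5: 3 assignments
value 1/5: 4 assignments
value 0: 5 assignments
So 24 of the 36 assignments meet the threshold.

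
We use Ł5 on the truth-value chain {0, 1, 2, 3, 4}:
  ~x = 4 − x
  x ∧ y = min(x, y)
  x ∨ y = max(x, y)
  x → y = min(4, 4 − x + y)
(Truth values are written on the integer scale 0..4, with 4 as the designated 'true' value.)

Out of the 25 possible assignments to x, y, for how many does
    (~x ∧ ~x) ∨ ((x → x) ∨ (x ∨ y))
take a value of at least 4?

25

value 4: 25 assignments (counts)
So 25 of the 25 assignments meet the threshold.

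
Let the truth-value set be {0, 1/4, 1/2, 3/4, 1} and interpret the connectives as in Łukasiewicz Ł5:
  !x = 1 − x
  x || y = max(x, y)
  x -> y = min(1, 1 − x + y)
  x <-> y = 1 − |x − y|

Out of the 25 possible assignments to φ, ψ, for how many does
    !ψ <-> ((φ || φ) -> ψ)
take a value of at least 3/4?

value 1: 3 assignments (counts)
value 3/4: 5 assignments (counts)
value 1/2: 6 assignments
value 1/4: 5 assignments
value 0: 6 assignments
So 8 of the 25 assignments meet the threshold.

8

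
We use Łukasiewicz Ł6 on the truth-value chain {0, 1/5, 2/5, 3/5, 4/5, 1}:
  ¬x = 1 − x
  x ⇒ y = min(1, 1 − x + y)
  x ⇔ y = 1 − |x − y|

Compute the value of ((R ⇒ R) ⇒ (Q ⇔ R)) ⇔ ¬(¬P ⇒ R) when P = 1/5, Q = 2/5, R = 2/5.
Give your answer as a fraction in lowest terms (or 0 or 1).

2/5

R ⇒ R = 2/5 ⇒ 2/5 = 1
Q ⇔ R = 2/5 ⇔ 2/5 = 1
(R ⇒ R) ⇒ (Q ⇔ R) = 1 ⇒ 1 = 1
¬P = ¬1/5 = 4/5
¬P ⇒ R = 4/5 ⇒ 2/5 = 3/5
¬(¬P ⇒ R) = ¬3/5 = 2/5
((R ⇒ R) ⇒ (Q ⇔ R)) ⇔ ¬(¬P ⇒ R) = 1 ⇔ 2/5 = 2/5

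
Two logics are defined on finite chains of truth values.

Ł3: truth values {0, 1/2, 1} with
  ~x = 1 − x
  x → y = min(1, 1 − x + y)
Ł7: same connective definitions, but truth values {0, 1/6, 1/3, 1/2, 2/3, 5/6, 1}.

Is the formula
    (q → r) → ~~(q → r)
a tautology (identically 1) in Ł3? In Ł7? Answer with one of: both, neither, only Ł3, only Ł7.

In Ł3: every assignment gives 1 — tautology.
In Ł7: every assignment gives 1 — tautology.

both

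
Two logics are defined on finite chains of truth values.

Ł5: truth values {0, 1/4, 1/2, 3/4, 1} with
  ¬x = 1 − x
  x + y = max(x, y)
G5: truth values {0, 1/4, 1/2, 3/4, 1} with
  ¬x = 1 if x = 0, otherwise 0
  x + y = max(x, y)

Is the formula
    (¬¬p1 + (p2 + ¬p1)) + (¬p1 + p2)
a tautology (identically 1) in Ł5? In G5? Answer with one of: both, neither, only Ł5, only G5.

only G5

In Ł5: at p1 = 1/4, p2 = 0 the value is 3/4 — not a tautology.
In G5: every assignment gives 1 — tautology.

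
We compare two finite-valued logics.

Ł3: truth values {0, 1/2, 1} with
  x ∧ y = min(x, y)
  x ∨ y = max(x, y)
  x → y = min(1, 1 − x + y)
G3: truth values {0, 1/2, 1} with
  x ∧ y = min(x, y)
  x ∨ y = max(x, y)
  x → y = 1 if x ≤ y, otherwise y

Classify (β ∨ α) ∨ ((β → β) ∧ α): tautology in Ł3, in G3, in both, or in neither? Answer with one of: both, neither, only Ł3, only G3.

In Ł3: at α = 0, β = 0 the value is 0 — not a tautology.
In G3: at α = 0, β = 0 the value is 0 — not a tautology.

neither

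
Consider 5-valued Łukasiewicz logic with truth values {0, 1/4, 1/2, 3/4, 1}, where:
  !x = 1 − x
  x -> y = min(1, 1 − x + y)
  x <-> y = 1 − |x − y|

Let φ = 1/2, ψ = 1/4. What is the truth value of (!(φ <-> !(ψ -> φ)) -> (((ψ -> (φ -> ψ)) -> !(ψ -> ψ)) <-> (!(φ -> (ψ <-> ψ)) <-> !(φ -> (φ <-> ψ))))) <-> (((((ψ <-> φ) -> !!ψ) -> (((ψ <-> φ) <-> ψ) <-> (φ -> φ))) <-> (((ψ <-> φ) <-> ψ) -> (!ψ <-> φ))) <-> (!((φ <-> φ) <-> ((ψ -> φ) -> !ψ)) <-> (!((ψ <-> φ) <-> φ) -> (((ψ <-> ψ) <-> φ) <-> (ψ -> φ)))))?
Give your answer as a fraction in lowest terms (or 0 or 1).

3/4

ψ -> φ = 1/4 -> 1/2 = 1
!(ψ -> φ) = !1 = 0
φ <-> !(ψ -> φ) = 1/2 <-> 0 = 1/2
!(φ <-> !(ψ -> φ)) = !1/2 = 1/2
φ -> ψ = 1/2 -> 1/4 = 3/4
ψ -> (φ -> ψ) = 1/4 -> 3/4 = 1
ψ -> ψ = 1/4 -> 1/4 = 1
!(ψ -> ψ) = !1 = 0
(ψ -> (φ -> ψ)) -> !(ψ -> ψ) = 1 -> 0 = 0
ψ <-> ψ = 1/4 <-> 1/4 = 1
φ -> (ψ <-> ψ) = 1/2 -> 1 = 1
!(φ -> (ψ <-> ψ)) = !1 = 0
φ <-> ψ = 1/2 <-> 1/4 = 3/4
φ -> (φ <-> ψ) = 1/2 -> 3/4 = 1
!(φ -> (φ <-> ψ)) = !1 = 0
!(φ -> (ψ <-> ψ)) <-> !(φ -> (φ <-> ψ)) = 0 <-> 0 = 1
((ψ -> (φ -> ψ)) -> !(ψ -> ψ)) <-> (!(φ -> (ψ <-> ψ)) <-> !(φ -> (φ <-> ψ))) = 0 <-> 1 = 0
!(φ <-> !(ψ -> φ)) -> (((ψ -> (φ -> ψ)) -> !(ψ -> ψ)) <-> (!(φ -> (ψ <-> ψ)) <-> !(φ -> (φ <-> ψ)))) = 1/2 -> 0 = 1/2
ψ <-> φ = 1/4 <-> 1/2 = 3/4
!ψ = !1/4 = 3/4
!!ψ = !3/4 = 1/4
(ψ <-> φ) -> !!ψ = 3/4 -> 1/4 = 1/2
ψ <-> φ = 1/4 <-> 1/2 = 3/4
(ψ <-> φ) <-> ψ = 3/4 <-> 1/4 = 1/2
φ -> φ = 1/2 -> 1/2 = 1
((ψ <-> φ) <-> ψ) <-> (φ -> φ) = 1/2 <-> 1 = 1/2
((ψ <-> φ) -> !!ψ) -> (((ψ <-> φ) <-> ψ) <-> (φ -> φ)) = 1/2 -> 1/2 = 1
ψ <-> φ = 1/4 <-> 1/2 = 3/4
(ψ <-> φ) <-> ψ = 3/4 <-> 1/4 = 1/2
!ψ = !1/4 = 3/4
!ψ <-> φ = 3/4 <-> 1/2 = 3/4
((ψ <-> φ) <-> ψ) -> (!ψ <-> φ) = 1/2 -> 3/4 = 1
(((ψ <-> φ) -> !!ψ) -> (((ψ <-> φ) <-> ψ) <-> (φ -> φ))) <-> (((ψ <-> φ) <-> ψ) -> (!ψ <-> φ)) = 1 <-> 1 = 1
φ <-> φ = 1/2 <-> 1/2 = 1
ψ -> φ = 1/4 -> 1/2 = 1
!ψ = !1/4 = 3/4
(ψ -> φ) -> !ψ = 1 -> 3/4 = 3/4
(φ <-> φ) <-> ((ψ -> φ) -> !ψ) = 1 <-> 3/4 = 3/4
!((φ <-> φ) <-> ((ψ -> φ) -> !ψ)) = !3/4 = 1/4
ψ <-> φ = 1/4 <-> 1/2 = 3/4
(ψ <-> φ) <-> φ = 3/4 <-> 1/2 = 3/4
!((ψ <-> φ) <-> φ) = !3/4 = 1/4
ψ <-> ψ = 1/4 <-> 1/4 = 1
(ψ <-> ψ) <-> φ = 1 <-> 1/2 = 1/2
ψ -> φ = 1/4 -> 1/2 = 1
((ψ <-> ψ) <-> φ) <-> (ψ -> φ) = 1/2 <-> 1 = 1/2
!((ψ <-> φ) <-> φ) -> (((ψ <-> ψ) <-> φ) <-> (ψ -> φ)) = 1/4 -> 1/2 = 1
!((φ <-> φ) <-> ((ψ -> φ) -> !ψ)) <-> (!((ψ <-> φ) <-> φ) -> (((ψ <-> ψ) <-> φ) <-> (ψ -> φ))) = 1/4 <-> 1 = 1/4
((((ψ <-> φ) -> !!ψ) -> (((ψ <-> φ) <-> ψ) <-> (φ -> φ))) <-> (((ψ <-> φ) <-> ψ) -> (!ψ <-> φ))) <-> (!((φ <-> φ) <-> ((ψ -> φ) -> !ψ)) <-> (!((ψ <-> φ) <-> φ) -> (((ψ <-> ψ) <-> φ) <-> (ψ -> φ)))) = 1 <-> 1/4 = 1/4
(!(φ <-> !(ψ -> φ)) -> (((ψ -> (φ -> ψ)) -> !(ψ -> ψ)) <-> (!(φ -> (ψ <-> ψ)) <-> !(φ -> (φ <-> ψ))))) <-> (((((ψ <-> φ) -> !!ψ) -> (((ψ <-> φ) <-> ψ) <-> (φ -> φ))) <-> (((ψ <-> φ) <-> ψ) -> (!ψ <-> φ))) <-> (!((φ <-> φ) <-> ((ψ -> φ) -> !ψ)) <-> (!((ψ <-> φ) <-> φ) -> (((ψ <-> ψ) <-> φ) <-> (ψ -> φ))))) = 1/2 <-> 1/4 = 3/4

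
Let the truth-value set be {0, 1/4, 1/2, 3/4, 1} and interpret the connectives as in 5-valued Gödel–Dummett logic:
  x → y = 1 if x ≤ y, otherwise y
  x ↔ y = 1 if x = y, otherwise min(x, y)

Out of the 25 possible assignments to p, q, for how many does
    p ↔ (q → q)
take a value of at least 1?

value 1: 5 assignments (counts)
value 3/4: 5 assignments
value 1/2: 5 assignments
value 1/4: 5 assignments
value 0: 5 assignments
So 5 of the 25 assignments meet the threshold.

5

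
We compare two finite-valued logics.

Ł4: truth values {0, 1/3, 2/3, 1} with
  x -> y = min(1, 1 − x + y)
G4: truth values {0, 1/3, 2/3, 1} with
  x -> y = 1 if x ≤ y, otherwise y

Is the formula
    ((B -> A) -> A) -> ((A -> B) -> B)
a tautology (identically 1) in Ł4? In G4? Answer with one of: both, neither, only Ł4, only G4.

only Ł4

In Ł4: every assignment gives 1 — tautology.
In G4: at A = 0, B = 1/3 the value is 1/3 — not a tautology.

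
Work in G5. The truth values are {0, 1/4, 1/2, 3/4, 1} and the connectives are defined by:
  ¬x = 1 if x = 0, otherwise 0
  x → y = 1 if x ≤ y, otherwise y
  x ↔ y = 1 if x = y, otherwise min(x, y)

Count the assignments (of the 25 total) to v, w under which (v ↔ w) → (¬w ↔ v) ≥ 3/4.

value 1: 8 assignments (counts)
value 0: 17 assignments
So 8 of the 25 assignments meet the threshold.

8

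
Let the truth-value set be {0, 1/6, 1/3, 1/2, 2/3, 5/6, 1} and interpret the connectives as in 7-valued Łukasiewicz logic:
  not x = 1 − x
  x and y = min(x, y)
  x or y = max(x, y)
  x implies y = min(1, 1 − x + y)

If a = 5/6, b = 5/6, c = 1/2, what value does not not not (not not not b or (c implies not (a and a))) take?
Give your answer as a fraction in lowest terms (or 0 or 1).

1/3

not b = not 5/6 = 1/6
not not b = not 1/6 = 5/6
not not not b = not 5/6 = 1/6
a and a = 5/6 and 5/6 = 5/6
not (a and a) = not 5/6 = 1/6
c implies not (a and a) = 1/2 implies 1/6 = 2/3
not not not b or (c implies not (a and a)) = 1/6 or 2/3 = 2/3
not (not not not b or (c implies not (a and a))) = not 2/3 = 1/3
not not (not not not b or (c implies not (a and a))) = not 1/3 = 2/3
not not not (not not not b or (c implies not (a and a))) = not 2/3 = 1/3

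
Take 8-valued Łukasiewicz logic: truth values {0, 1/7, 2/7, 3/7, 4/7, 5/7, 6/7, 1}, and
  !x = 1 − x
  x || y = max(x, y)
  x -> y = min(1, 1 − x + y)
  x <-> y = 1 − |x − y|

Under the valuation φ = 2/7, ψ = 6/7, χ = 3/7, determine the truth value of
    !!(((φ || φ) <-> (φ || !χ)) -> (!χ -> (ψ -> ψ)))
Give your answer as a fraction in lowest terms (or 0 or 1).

φ || φ = 2/7 || 2/7 = 2/7
!χ = !3/7 = 4/7
φ || !χ = 2/7 || 4/7 = 4/7
(φ || φ) <-> (φ || !χ) = 2/7 <-> 4/7 = 5/7
!χ = !3/7 = 4/7
ψ -> ψ = 6/7 -> 6/7 = 1
!χ -> (ψ -> ψ) = 4/7 -> 1 = 1
((φ || φ) <-> (φ || !χ)) -> (!χ -> (ψ -> ψ)) = 5/7 -> 1 = 1
!(((φ || φ) <-> (φ || !χ)) -> (!χ -> (ψ -> ψ))) = !1 = 0
!!(((φ || φ) <-> (φ || !χ)) -> (!χ -> (ψ -> ψ))) = !0 = 1

1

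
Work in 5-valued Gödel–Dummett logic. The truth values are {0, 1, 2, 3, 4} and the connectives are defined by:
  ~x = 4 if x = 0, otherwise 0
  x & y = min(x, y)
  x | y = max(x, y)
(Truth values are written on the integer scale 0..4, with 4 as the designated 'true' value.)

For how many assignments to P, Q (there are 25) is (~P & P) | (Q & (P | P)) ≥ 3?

4

value 4: 1 assignment (counts)
value 3: 3 assignments (counts)
value 2: 5 assignments
value 1: 7 assignments
value 0: 9 assignments
So 4 of the 25 assignments meet the threshold.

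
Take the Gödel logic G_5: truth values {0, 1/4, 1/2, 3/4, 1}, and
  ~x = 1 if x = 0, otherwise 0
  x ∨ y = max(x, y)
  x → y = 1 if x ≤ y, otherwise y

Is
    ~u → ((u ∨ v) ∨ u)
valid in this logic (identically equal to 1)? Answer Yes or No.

Counterexample: take u = 0, v = 0.
~u = ~0 = 1
u ∨ v = 0 ∨ 0 = 0
(u ∨ v) ∨ u = 0 ∨ 0 = 0
~u → ((u ∨ v) ∨ u) = 1 → 0 = 0
This gives 0 ≠ 1.

No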